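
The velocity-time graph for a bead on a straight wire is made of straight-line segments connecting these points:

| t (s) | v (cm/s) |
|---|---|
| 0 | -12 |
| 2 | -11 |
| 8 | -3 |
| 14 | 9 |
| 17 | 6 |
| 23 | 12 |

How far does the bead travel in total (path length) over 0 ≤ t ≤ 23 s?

Distance (not displacement) is the total path length: add the absolute areas under v-t.
0–2 s: |½(-12 + -11)(2)| = 23 cm
2–8 s: |½(-11 + -3)(6)| = 42 cm
8–14 s: v = 0 at t = 9.5 s; triangle areas 2.25 + 20.25 = 22.5 cm
14–17 s: |½(9 + 6)(3)| = 22.5 cm
17–23 s: |½(6 + 12)(6)| = 54 cm
Total distance = 164 cm

164 cm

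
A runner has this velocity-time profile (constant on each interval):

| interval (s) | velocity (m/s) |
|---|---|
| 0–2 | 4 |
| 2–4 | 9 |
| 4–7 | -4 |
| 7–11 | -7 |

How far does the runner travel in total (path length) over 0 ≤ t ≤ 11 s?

Distance (not displacement) is the total path length: add the absolute areas under v-t.
0–2 s: |4| × 2 = 8 m
2–4 s: |9| × 2 = 18 m
4–7 s: |-4| × 3 = 12 m
7–11 s: |-7| × 4 = 28 m
Total distance = 66 m

66 m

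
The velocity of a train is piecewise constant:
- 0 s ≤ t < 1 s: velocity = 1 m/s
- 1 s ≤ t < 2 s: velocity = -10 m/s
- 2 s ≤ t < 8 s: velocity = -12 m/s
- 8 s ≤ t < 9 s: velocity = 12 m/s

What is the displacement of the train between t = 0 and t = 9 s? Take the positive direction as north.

Net displacement equals the area under the velocity-time graph (areas below the axis count negative).
0–1 s: 1 × 1 = 1 m
1–2 s: -10 × 1 = -10 m
2–8 s: -12 × 6 = -72 m
8–9 s: 12 × 1 = 12 m
Net displacement = -69 m

-69 m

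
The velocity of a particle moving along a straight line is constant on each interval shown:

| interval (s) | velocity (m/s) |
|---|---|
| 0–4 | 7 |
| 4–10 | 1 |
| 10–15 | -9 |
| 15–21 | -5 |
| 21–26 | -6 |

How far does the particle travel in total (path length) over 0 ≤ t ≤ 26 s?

139 m

Distance (not displacement) is the total path length: add the absolute areas under v-t.
0–4 s: |7| × 4 = 28 m
4–10 s: |1| × 6 = 6 m
10–15 s: |-9| × 5 = 45 m
15–21 s: |-5| × 6 = 30 m
21–26 s: |-6| × 5 = 30 m
Total distance = 139 m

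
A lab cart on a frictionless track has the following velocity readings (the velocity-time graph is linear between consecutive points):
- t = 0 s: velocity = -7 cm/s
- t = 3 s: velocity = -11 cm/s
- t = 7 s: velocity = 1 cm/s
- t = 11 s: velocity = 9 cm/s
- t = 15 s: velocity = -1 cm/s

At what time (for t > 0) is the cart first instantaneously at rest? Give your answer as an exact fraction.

t = 20/3 s

v changes sign on 3–7 s (from -11 to 1); the graph is linear there, so v = 0 at t = 3 + (11)·(7 − 3)/(1 − -11) = 20/3 s.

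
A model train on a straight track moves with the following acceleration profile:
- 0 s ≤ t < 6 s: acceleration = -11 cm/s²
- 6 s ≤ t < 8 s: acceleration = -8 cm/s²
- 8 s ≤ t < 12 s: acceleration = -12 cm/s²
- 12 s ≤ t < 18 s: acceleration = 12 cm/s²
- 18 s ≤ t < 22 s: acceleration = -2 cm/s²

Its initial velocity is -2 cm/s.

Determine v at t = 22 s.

Δv equals the area under the a-t graph; then v = v₀ + Δv.
0–6 s: -11 × 6 = -66 cm/s
6–8 s: -8 × 2 = -16 cm/s
8–12 s: -12 × 4 = -48 cm/s
12–18 s: 12 × 6 = 72 cm/s
18–22 s: -2 × 4 = -8 cm/s
Δv = -66 cm/s, so v(22) = -2 + (-66) = -68 cm/s.

-68 cm/s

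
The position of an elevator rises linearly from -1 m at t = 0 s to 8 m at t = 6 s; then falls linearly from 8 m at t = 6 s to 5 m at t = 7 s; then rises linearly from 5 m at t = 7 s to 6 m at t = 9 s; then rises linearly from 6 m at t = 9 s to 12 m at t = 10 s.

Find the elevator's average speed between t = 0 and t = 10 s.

Average speed = (total path length)/(elapsed time); on a piecewise-linear x-t graph the path length is Σ|Δx|.
0–6 s: |Δx| = |8 − -1| = 9 m
6–7 s: |Δx| = |5 − 8| = 3 m
7–9 s: |Δx| = |6 − 5| = 1 m
9–10 s: |Δx| = |12 − 6| = 6 m
Total path = 19 m; average speed = 19/10 = 1.9 m/s.

1.9 m/s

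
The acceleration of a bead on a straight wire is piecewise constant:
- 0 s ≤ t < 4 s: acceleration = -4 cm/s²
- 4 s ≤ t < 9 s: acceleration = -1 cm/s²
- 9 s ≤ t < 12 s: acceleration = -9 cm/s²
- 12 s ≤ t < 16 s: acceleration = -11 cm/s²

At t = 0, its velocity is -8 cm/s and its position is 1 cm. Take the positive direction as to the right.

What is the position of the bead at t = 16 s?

On each constant-a segment, Δv = aΔt and Δx = v₀Δt + ½aΔt²; chain segment to segment.
0–4 s: v starts -8 cm/s; Δx = -8·4 + ½·-4·4² = -64 cm; v ends -24 cm/s.
4–9 s: v starts -24 cm/s; Δx = -24·5 + ½·-1·5² = -132.5 cm; v ends -29 cm/s.
9–12 s: v starts -29 cm/s; Δx = -29·3 + ½·-9·3² = -127.5 cm; v ends -56 cm/s.
12–16 s: v starts -56 cm/s; Δx = -56·4 + ½·-11·4² = -312 cm; v ends -100 cm/s.
x(16) = 1 + Σ Δx = -635 cm.

-635 cm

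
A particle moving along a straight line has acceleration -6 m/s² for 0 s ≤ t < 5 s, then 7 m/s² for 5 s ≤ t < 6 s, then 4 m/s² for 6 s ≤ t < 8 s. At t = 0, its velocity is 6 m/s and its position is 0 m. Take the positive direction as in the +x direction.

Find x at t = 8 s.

On each constant-a segment, Δv = aΔt and Δx = v₀Δt + ½aΔt²; chain segment to segment.
0–5 s: v starts 6 m/s; Δx = 6·5 + ½·-6·5² = -45 m; v ends -24 m/s.
5–6 s: v starts -24 m/s; Δx = -24·1 + ½·7·1² = -20.5 m; v ends -17 m/s.
6–8 s: v starts -17 m/s; Δx = -17·2 + ½·4·2² = -26 m; v ends -9 m/s.
x(8) = 0 + Σ Δx = -91.5 m.

-91.5 m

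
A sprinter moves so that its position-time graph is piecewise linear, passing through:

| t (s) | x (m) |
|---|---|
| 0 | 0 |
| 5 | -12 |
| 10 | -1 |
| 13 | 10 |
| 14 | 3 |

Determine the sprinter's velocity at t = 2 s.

-2.4 m/s

Velocity is the slope of the x-t graph on 0–5 s: (-12 − 0)/(5 − 0) = -2.4 m/s.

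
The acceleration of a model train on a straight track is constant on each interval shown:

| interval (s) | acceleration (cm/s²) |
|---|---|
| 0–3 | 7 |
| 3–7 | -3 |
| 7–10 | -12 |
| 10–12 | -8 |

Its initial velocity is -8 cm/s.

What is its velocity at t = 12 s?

Δv equals the area under the a-t graph; then v = v₀ + Δv.
0–3 s: 7 × 3 = 21 cm/s
3–7 s: -3 × 4 = -12 cm/s
7–10 s: -12 × 3 = -36 cm/s
10–12 s: -8 × 2 = -16 cm/s
Δv = -43 cm/s, so v(12) = -8 + (-43) = -51 cm/s.

-51 cm/s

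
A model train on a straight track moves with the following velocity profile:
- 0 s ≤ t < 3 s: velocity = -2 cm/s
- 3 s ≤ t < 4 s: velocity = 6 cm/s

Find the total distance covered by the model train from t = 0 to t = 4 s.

12 cm

Distance (not displacement) is the total path length: add the absolute areas under v-t.
0–3 s: |-2| × 3 = 6 cm
3–4 s: |6| × 1 = 6 cm
Total distance = 12 cm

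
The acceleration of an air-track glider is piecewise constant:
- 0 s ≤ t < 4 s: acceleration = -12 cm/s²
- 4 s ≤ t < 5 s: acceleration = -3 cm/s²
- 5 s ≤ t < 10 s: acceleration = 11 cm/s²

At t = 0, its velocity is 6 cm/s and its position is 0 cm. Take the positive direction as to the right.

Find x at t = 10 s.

-203 cm

On each constant-a segment, Δv = aΔt and Δx = v₀Δt + ½aΔt²; chain segment to segment.
0–4 s: v starts 6 cm/s; Δx = 6·4 + ½·-12·4² = -72 cm; v ends -42 cm/s.
4–5 s: v starts -42 cm/s; Δx = -42·1 + ½·-3·1² = -43.5 cm; v ends -45 cm/s.
5–10 s: v starts -45 cm/s; Δx = -45·5 + ½·11·5² = -87.5 cm; v ends 10 cm/s.
x(10) = 0 + Σ Δx = -203 cm.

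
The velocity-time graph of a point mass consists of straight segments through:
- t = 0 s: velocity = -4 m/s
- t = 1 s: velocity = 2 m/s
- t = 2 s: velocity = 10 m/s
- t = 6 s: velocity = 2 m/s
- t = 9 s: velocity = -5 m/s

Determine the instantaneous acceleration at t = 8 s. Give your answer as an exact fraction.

Acceleration is the slope of the v-t graph on 6–9 s: (-5 − 2)/(9 − 6) = -7/3 m/s².

-7/3 m/s²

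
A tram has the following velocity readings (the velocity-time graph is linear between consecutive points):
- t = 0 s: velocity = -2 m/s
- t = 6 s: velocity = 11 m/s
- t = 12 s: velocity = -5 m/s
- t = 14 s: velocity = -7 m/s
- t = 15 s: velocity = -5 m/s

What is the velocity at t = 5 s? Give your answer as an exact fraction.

On 0–6 s the graph is linear from -2 to 11 m/s: v(5) = -2 + (11 − -2)·(5 − 0)/(6 − 0) = 53/6 m/s.

53/6 m/s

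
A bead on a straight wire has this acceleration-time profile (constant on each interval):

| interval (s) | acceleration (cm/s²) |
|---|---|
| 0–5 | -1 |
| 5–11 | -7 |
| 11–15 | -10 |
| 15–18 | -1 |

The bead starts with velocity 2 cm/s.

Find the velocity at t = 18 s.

-88 cm/s

Δv equals the area under the a-t graph; then v = v₀ + Δv.
0–5 s: -1 × 5 = -5 cm/s
5–11 s: -7 × 6 = -42 cm/s
11–15 s: -10 × 4 = -40 cm/s
15–18 s: -1 × 3 = -3 cm/s
Δv = -90 cm/s, so v(18) = 2 + (-90) = -88 cm/s.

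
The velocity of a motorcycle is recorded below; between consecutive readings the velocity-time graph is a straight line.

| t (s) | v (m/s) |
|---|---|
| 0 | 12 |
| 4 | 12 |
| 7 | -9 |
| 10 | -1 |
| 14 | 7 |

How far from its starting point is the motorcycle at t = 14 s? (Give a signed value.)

49.5 m

Displacement is the signed area under the v-t curve.
0–4 s: 12 × 4 = 48 m
4–7 s: ½(12 + -9)(3) = 4.5 m
7–10 s: ½(-9 + -1)(3) = -15 m
10–14 s: ½(-1 + 7)(4) = 12 m
Net displacement = 49.5 m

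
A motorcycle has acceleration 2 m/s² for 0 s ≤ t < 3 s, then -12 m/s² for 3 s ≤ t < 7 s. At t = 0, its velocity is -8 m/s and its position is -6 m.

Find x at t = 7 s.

On each constant-a segment, Δv = aΔt and Δx = v₀Δt + ½aΔt²; chain segment to segment.
0–3 s: v starts -8 m/s; Δx = -8·3 + ½·2·3² = -15 m; v ends -2 m/s.
3–7 s: v starts -2 m/s; Δx = -2·4 + ½·-12·4² = -104 m; v ends -50 m/s.
x(7) = -6 + Σ Δx = -125 m.

-125 m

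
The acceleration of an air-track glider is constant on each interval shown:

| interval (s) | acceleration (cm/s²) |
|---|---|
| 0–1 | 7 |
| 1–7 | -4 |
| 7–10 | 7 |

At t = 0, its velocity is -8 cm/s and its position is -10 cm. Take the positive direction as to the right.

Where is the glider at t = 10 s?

-136 cm

On each constant-a segment, Δv = aΔt and Δx = v₀Δt + ½aΔt²; chain segment to segment.
0–1 s: v starts -8 cm/s; Δx = -8·1 + ½·7·1² = -4.5 cm; v ends -1 cm/s.
1–7 s: v starts -1 cm/s; Δx = -1·6 + ½·-4·6² = -78 cm; v ends -25 cm/s.
7–10 s: v starts -25 cm/s; Δx = -25·3 + ½·7·3² = -43.5 cm; v ends -4 cm/s.
x(10) = -10 + Σ Δx = -136 cm.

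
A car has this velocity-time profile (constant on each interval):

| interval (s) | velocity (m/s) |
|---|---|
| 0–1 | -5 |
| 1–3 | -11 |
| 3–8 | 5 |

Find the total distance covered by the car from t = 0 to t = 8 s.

Distance (not displacement) is the total path length: add the absolute areas under v-t.
0–1 s: |-5| × 1 = 5 m
1–3 s: |-11| × 2 = 22 m
3–8 s: |5| × 5 = 25 m
Total distance = 52 m

52 m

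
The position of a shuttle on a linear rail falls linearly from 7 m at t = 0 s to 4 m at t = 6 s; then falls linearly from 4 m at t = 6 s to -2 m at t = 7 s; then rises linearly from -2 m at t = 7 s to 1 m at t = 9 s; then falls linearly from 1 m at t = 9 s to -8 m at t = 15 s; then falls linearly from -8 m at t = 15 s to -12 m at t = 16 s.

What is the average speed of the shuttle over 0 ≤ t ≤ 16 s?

1.5625 m/s

Average speed = (total path length)/(elapsed time); on a piecewise-linear x-t graph the path length is Σ|Δx|.
0–6 s: |Δx| = |4 − 7| = 3 m
6–7 s: |Δx| = |-2 − 4| = 6 m
7–9 s: |Δx| = |1 − -2| = 3 m
9–15 s: |Δx| = |-8 − 1| = 9 m
15–16 s: |Δx| = |-12 − -8| = 4 m
Total path = 25 m; average speed = 25/16 = 1.5625 m/s.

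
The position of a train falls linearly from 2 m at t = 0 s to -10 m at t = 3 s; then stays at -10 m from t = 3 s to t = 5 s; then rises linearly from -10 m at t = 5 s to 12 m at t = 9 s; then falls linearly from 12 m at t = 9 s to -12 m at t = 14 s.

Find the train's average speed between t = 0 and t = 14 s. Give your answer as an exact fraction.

Average speed = (total path length)/(elapsed time); on a piecewise-linear x-t graph the path length is Σ|Δx|.
0–3 s: |Δx| = |-10 − 2| = 12 m
3–5 s: |Δx| = |-10 − -10| = 0 m
5–9 s: |Δx| = |12 − -10| = 22 m
9–14 s: |Δx| = |-12 − 12| = 24 m
Total path = 58 m; average speed = 58/14 = 29/7 m/s.

29/7 m/s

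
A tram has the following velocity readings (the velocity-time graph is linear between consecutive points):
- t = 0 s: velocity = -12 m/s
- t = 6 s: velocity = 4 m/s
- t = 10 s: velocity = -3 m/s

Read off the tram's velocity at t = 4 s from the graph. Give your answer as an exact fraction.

-4/3 m/s

On 0–6 s the graph is linear from -12 to 4 m/s: v(4) = -12 + (4 − -12)·(4 − 0)/(6 − 0) = -4/3 m/s.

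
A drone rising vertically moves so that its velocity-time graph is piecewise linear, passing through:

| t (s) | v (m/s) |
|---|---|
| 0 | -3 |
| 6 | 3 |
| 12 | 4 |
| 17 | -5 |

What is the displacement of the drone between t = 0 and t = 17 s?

Displacement is the signed area under the v-t curve.
0–6 s: ½(-3 + 3)(6) = 0 m
6–12 s: ½(3 + 4)(6) = 21 m
12–17 s: ½(4 + -5)(5) = -2.5 m
Net displacement = 18.5 m

18.5 m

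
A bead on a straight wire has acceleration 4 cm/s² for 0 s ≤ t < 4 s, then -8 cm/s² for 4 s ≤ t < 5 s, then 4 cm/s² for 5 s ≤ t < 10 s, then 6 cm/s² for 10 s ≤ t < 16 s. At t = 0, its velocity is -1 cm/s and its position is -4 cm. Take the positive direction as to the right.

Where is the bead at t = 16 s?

390 cm

On each constant-a segment, Δv = aΔt and Δx = v₀Δt + ½aΔt²; chain segment to segment.
0–4 s: v starts -1 cm/s; Δx = -1·4 + ½·4·4² = 28 cm; v ends 15 cm/s.
4–5 s: v starts 15 cm/s; Δx = 15·1 + ½·-8·1² = 11 cm; v ends 7 cm/s.
5–10 s: v starts 7 cm/s; Δx = 7·5 + ½·4·5² = 85 cm; v ends 27 cm/s.
10–16 s: v starts 27 cm/s; Δx = 27·6 + ½·6·6² = 270 cm; v ends 63 cm/s.
x(16) = -4 + Σ Δx = 390 cm.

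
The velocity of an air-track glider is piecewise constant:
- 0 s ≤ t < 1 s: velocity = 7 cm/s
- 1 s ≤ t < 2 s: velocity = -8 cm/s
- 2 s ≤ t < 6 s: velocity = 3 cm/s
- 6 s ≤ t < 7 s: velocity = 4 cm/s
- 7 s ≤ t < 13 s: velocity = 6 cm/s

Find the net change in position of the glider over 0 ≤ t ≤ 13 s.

Net displacement equals the area under the velocity-time graph (areas below the axis count negative).
0–1 s: 7 × 1 = 7 cm
1–2 s: -8 × 1 = -8 cm
2–6 s: 3 × 4 = 12 cm
6–7 s: 4 × 1 = 4 cm
7–13 s: 6 × 6 = 36 cm
Net displacement = 51 cm

51 cm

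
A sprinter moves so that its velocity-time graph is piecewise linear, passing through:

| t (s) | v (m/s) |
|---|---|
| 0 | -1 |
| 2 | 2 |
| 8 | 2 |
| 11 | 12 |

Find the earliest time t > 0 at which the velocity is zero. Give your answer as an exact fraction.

v changes sign on 0–2 s (from -1 to 2); the graph is linear there, so v = 0 at t = 0 + (1)·(2 − 0)/(2 − -1) = 2/3 s.

t = 2/3 s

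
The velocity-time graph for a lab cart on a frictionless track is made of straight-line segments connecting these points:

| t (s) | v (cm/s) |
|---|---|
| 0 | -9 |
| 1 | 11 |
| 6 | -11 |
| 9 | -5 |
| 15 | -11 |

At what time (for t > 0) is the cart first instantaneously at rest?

v changes sign on 0–1 s (from -9 to 11); the graph is linear there, so v = 0 at t = 0 + (9)·(1 − 0)/(11 − -9) = 0.45 s.

t = 0.45 s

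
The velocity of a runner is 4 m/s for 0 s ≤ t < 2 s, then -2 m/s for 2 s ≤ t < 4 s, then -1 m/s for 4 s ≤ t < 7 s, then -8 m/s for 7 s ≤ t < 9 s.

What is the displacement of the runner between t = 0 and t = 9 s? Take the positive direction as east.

-15 m

Net displacement equals the area under the velocity-time graph (areas below the axis count negative).
0–2 s: 4 × 2 = 8 m
2–4 s: -2 × 2 = -4 m
4–7 s: -1 × 3 = -3 m
7–9 s: -8 × 2 = -16 m
Net displacement = -15 m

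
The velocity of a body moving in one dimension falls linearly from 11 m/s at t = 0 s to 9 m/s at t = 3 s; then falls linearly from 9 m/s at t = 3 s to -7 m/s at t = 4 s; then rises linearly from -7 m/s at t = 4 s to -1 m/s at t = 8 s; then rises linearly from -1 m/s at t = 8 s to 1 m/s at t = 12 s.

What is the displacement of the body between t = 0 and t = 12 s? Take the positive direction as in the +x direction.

Displacement is the signed area under the v-t curve.
0–3 s: ½(11 + 9)(3) = 30 m
3–4 s: ½(9 + -7)(1) = 1 m
4–8 s: ½(-7 + -1)(4) = -16 m
8–12 s: ½(-1 + 1)(4) = 0 m
Net displacement = 15 m

15 m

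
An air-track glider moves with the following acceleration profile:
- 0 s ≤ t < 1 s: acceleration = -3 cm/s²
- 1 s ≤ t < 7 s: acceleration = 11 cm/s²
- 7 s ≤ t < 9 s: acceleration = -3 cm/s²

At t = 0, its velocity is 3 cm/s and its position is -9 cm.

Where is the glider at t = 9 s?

On each constant-a segment, Δv = aΔt and Δx = v₀Δt + ½aΔt²; chain segment to segment.
0–1 s: v starts 3 cm/s; Δx = 3·1 + ½·-3·1² = 1.5 cm; v ends 0 cm/s.
1–7 s: v starts 0 cm/s; Δx = 0·6 + ½·11·6² = 198 cm; v ends 66 cm/s.
7–9 s: v starts 66 cm/s; Δx = 66·2 + ½·-3·2² = 126 cm; v ends 60 cm/s.
x(9) = -9 + Σ Δx = 316.5 cm.

316.5 cm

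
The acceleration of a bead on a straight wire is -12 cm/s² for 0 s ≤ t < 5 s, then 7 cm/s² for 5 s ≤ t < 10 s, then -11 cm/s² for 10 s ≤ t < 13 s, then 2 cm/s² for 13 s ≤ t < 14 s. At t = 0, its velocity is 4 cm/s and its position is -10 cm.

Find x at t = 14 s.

-498 cm

On each constant-a segment, Δv = aΔt and Δx = v₀Δt + ½aΔt²; chain segment to segment.
0–5 s: v starts 4 cm/s; Δx = 4·5 + ½·-12·5² = -130 cm; v ends -56 cm/s.
5–10 s: v starts -56 cm/s; Δx = -56·5 + ½·7·5² = -192.5 cm; v ends -21 cm/s.
10–13 s: v starts -21 cm/s; Δx = -21·3 + ½·-11·3² = -112.5 cm; v ends -54 cm/s.
13–14 s: v starts -54 cm/s; Δx = -54·1 + ½·2·1² = -53 cm; v ends -52 cm/s.
x(14) = -10 + Σ Δx = -498 cm.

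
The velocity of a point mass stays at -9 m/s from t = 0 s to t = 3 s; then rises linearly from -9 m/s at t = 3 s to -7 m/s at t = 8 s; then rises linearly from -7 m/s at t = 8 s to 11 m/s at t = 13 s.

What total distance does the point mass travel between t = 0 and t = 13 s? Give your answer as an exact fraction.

Distance (not displacement) is the total path length: add the absolute areas under v-t.
0–3 s: |-9| × 3 = 27 m
3–8 s: |½(-9 + -7)(5)| = 40 m
8–13 s: v = 0 at t = 179/18 s; triangle areas 245/36 + 605/36 = 425/18 m
Total distance = 1631/18 m

1631/18 m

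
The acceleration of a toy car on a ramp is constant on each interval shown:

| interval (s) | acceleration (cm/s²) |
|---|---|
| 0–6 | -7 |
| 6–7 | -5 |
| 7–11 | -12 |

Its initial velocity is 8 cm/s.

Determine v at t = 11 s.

Δv equals the area under the a-t graph; then v = v₀ + Δv.
0–6 s: -7 × 6 = -42 cm/s
6–7 s: -5 × 1 = -5 cm/s
7–11 s: -12 × 4 = -48 cm/s
Δv = -95 cm/s, so v(11) = 8 + (-95) = -87 cm/s.

-87 cm/s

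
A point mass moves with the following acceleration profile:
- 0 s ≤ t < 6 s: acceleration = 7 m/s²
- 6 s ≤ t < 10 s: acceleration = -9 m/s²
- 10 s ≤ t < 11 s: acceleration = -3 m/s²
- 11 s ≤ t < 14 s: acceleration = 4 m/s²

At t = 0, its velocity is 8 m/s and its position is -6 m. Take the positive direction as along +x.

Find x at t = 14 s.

On each constant-a segment, Δv = aΔt and Δx = v₀Δt + ½aΔt²; chain segment to segment.
0–6 s: v starts 8 m/s; Δx = 8·6 + ½·7·6² = 174 m; v ends 50 m/s.
6–10 s: v starts 50 m/s; Δx = 50·4 + ½·-9·4² = 128 m; v ends 14 m/s.
10–11 s: v starts 14 m/s; Δx = 14·1 + ½·-3·1² = 12.5 m; v ends 11 m/s.
11–14 s: v starts 11 m/s; Δx = 11·3 + ½·4·3² = 51 m; v ends 23 m/s.
x(14) = -6 + Σ Δx = 359.5 m.

359.5 m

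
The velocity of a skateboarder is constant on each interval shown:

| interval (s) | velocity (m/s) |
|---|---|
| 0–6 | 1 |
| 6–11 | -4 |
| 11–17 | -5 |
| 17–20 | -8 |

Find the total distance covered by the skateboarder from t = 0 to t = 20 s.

Total distance travelled is ∫|v| dt — sum the magnitudes of each area piece.
0–6 s: |1| × 6 = 6 m
6–11 s: |-4| × 5 = 20 m
11–17 s: |-5| × 6 = 30 m
17–20 s: |-8| × 3 = 24 m
Total distance = 80 m

80 m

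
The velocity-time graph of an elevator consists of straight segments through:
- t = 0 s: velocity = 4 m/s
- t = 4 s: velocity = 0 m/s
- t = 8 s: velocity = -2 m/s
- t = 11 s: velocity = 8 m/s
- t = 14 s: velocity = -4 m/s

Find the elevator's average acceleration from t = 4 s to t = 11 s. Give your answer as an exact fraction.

8/7 m/s²

Average acceleration = Δv/Δt = (8 − 0)/(11 − 4) = 8/7 m/s².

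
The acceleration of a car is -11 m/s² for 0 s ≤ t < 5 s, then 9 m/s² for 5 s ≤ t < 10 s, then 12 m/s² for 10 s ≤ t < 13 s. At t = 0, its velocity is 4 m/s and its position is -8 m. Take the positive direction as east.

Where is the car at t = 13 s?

-232 m

On each constant-a segment, Δv = aΔt and Δx = v₀Δt + ½aΔt²; chain segment to segment.
0–5 s: v starts 4 m/s; Δx = 4·5 + ½·-11·5² = -117.5 m; v ends -51 m/s.
5–10 s: v starts -51 m/s; Δx = -51·5 + ½·9·5² = -142.5 m; v ends -6 m/s.
10–13 s: v starts -6 m/s; Δx = -6·3 + ½·12·3² = 36 m; v ends 30 m/s.
x(13) = -8 + Σ Δx = -232 m.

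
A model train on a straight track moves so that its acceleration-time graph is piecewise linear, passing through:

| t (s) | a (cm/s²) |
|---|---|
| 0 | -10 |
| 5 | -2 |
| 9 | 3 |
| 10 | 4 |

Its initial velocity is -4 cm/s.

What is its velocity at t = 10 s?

-28.5 cm/s

Δv equals the area under the a-t graph; then v = v₀ + Δv.
0–5 s: ½(-10 + -2)(5) = -30 cm/s
5–9 s: ½(-2 + 3)(4) = 2 cm/s
9–10 s: ½(3 + 4)(1) = 3.5 cm/s
Δv = -24.5 cm/s, so v(10) = -4 + (-24.5) = -28.5 cm/s.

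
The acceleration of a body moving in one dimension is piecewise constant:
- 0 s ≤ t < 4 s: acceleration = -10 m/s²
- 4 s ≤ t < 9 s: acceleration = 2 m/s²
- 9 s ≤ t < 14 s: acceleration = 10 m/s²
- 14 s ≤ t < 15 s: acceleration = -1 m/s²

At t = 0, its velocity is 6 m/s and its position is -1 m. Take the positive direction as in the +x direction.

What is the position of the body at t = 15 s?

On each constant-a segment, Δv = aΔt and Δx = v₀Δt + ½aΔt²; chain segment to segment.
0–4 s: v starts 6 m/s; Δx = 6·4 + ½·-10·4² = -56 m; v ends -34 m/s.
4–9 s: v starts -34 m/s; Δx = -34·5 + ½·2·5² = -145 m; v ends -24 m/s.
9–14 s: v starts -24 m/s; Δx = -24·5 + ½·10·5² = 5 m; v ends 26 m/s.
14–15 s: v starts 26 m/s; Δx = 26·1 + ½·-1·1² = 25.5 m; v ends 25 m/s.
x(15) = -1 + Σ Δx = -171.5 m.

-171.5 m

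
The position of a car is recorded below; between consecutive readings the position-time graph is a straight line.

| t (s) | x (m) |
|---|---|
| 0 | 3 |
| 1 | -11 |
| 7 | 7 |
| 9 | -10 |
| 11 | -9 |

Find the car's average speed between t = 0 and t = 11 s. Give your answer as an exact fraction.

Average speed = (total path length)/(elapsed time); on a piecewise-linear x-t graph the path length is Σ|Δx|.
0–1 s: |Δx| = |-11 − 3| = 14 m
1–7 s: |Δx| = |7 − -11| = 18 m
7–9 s: |Δx| = |-10 − 7| = 17 m
9–11 s: |Δx| = |-9 − -10| = 1 m
Total path = 50 m; average speed = 50/11 = 50/11 m/s.

50/11 m/s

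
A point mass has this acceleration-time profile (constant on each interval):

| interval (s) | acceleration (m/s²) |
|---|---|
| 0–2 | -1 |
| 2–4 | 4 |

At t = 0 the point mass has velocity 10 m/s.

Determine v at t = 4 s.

Δv equals the area under the a-t graph; then v = v₀ + Δv.
0–2 s: -1 × 2 = -2 m/s
2–4 s: 4 × 2 = 8 m/s
Δv = 6 m/s, so v(4) = 10 + (6) = 16 m/s.

16 m/s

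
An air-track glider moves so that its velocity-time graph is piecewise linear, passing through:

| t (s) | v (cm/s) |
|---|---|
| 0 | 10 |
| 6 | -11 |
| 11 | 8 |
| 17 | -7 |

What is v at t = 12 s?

On 11–17 s the graph is linear from 8 to -7 cm/s: v(12) = 8 + (-7 − 8)·(12 − 11)/(17 − 11) = 5.5 cm/s.

5.5 cm/s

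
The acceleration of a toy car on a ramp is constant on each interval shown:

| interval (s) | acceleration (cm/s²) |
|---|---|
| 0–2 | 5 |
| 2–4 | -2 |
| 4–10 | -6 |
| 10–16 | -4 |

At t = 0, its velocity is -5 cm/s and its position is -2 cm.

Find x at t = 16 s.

On each constant-a segment, Δv = aΔt and Δx = v₀Δt + ½aΔt²; chain segment to segment.
0–2 s: v starts -5 cm/s; Δx = -5·2 + ½·5·2² = 0 cm; v ends 5 cm/s.
2–4 s: v starts 5 cm/s; Δx = 5·2 + ½·-2·2² = 6 cm; v ends 1 cm/s.
4–10 s: v starts 1 cm/s; Δx = 1·6 + ½·-6·6² = -102 cm; v ends -35 cm/s.
10–16 s: v starts -35 cm/s; Δx = -35·6 + ½·-4·6² = -282 cm; v ends -59 cm/s.
x(16) = -2 + Σ Δx = -380 cm.

-380 cm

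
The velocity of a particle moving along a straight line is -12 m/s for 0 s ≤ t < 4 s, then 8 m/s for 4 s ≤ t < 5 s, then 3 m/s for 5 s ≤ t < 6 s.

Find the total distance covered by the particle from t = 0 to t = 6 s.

Distance (not displacement) is the total path length: add the absolute areas under v-t.
0–4 s: |-12| × 4 = 48 m
4–5 s: |8| × 1 = 8 m
5–6 s: |3| × 1 = 3 m
Total distance = 59 m

59 m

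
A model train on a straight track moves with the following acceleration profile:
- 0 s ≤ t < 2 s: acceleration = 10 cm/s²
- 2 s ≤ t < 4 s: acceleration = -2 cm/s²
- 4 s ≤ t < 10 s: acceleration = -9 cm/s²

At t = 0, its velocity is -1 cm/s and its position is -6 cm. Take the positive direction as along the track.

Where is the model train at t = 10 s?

-26 cm

On each constant-a segment, Δv = aΔt and Δx = v₀Δt + ½aΔt²; chain segment to segment.
0–2 s: v starts -1 cm/s; Δx = -1·2 + ½·10·2² = 18 cm; v ends 19 cm/s.
2–4 s: v starts 19 cm/s; Δx = 19·2 + ½·-2·2² = 34 cm; v ends 15 cm/s.
4–10 s: v starts 15 cm/s; Δx = 15·6 + ½·-9·6² = -72 cm; v ends -39 cm/s.
x(10) = -6 + Σ Δx = -26 cm.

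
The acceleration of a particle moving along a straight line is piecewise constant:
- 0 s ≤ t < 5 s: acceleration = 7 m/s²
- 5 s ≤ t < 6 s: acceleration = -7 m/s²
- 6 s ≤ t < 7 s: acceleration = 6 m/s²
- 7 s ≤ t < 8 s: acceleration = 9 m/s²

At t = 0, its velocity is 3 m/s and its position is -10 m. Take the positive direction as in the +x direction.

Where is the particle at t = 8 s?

On each constant-a segment, Δv = aΔt and Δx = v₀Δt + ½aΔt²; chain segment to segment.
0–5 s: v starts 3 m/s; Δx = 3·5 + ½·7·5² = 102.5 m; v ends 38 m/s.
5–6 s: v starts 38 m/s; Δx = 38·1 + ½·-7·1² = 34.5 m; v ends 31 m/s.
6–7 s: v starts 31 m/s; Δx = 31·1 + ½·6·1² = 34 m; v ends 37 m/s.
7–8 s: v starts 37 m/s; Δx = 37·1 + ½·9·1² = 41.5 m; v ends 46 m/s.
x(8) = -10 + Σ Δx = 202.5 m.

202.5 m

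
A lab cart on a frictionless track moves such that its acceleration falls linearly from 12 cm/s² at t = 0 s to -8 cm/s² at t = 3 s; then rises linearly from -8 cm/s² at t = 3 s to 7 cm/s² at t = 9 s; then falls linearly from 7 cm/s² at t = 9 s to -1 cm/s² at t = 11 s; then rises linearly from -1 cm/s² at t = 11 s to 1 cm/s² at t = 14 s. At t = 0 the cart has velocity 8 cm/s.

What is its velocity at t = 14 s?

Δv equals the area under the a-t graph; then v = v₀ + Δv.
0–3 s: ½(12 + -8)(3) = 6 cm/s
3–9 s: ½(-8 + 7)(6) = -3 cm/s
9–11 s: ½(7 + -1)(2) = 6 cm/s
11–14 s: ½(-1 + 1)(3) = 0 cm/s
Δv = 9 cm/s, so v(14) = 8 + (9) = 17 cm/s.

17 cm/s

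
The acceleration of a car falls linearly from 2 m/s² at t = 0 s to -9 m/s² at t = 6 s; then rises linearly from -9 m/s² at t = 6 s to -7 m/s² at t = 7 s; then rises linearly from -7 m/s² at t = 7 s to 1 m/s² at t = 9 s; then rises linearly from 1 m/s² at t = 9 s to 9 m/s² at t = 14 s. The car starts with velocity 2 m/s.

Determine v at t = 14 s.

-8 m/s

Δv equals the area under the a-t graph; then v = v₀ + Δv.
0–6 s: ½(2 + -9)(6) = -21 m/s
6–7 s: ½(-9 + -7)(1) = -8 m/s
7–9 s: ½(-7 + 1)(2) = -6 m/s
9–14 s: ½(1 + 9)(5) = 25 m/s
Δv = -10 m/s, so v(14) = 2 + (-10) = -8 m/s.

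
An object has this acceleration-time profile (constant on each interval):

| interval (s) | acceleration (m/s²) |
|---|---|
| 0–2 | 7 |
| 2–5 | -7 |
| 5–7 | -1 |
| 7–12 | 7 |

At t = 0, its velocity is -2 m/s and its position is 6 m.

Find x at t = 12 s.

On each constant-a segment, Δv = aΔt and Δx = v₀Δt + ½aΔt²; chain segment to segment.
0–2 s: v starts -2 m/s; Δx = -2·2 + ½·7·2² = 10 m; v ends 12 m/s.
2–5 s: v starts 12 m/s; Δx = 12·3 + ½·-7·3² = 4.5 m; v ends -9 m/s.
5–7 s: v starts -9 m/s; Δx = -9·2 + ½·-1·2² = -20 m; v ends -11 m/s.
7–12 s: v starts -11 m/s; Δx = -11·5 + ½·7·5² = 32.5 m; v ends 24 m/s.
x(12) = 6 + Σ Δx = 33 m.

33 m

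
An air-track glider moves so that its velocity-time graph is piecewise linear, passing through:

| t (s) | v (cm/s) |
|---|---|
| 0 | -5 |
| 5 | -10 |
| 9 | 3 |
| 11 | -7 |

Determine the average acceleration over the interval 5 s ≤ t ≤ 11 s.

Average acceleration = Δv/Δt = (-7 − -10)/(11 − 5) = 0.5 cm/s².

0.5 cm/s²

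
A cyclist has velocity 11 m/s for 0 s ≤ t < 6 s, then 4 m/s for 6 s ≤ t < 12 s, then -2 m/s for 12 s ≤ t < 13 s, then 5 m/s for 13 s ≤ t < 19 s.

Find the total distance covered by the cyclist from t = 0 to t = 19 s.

Distance (not displacement) is the total path length: add the absolute areas under v-t.
0–6 s: |11| × 6 = 66 m
6–12 s: |4| × 6 = 24 m
12–13 s: |-2| × 1 = 2 m
13–19 s: |5| × 6 = 30 m
Total distance = 122 m

122 m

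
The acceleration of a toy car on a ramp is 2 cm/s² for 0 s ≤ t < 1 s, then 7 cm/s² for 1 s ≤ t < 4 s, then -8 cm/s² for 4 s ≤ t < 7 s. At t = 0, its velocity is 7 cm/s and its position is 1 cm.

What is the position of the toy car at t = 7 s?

On each constant-a segment, Δv = aΔt and Δx = v₀Δt + ½aΔt²; chain segment to segment.
0–1 s: v starts 7 cm/s; Δx = 7·1 + ½·2·1² = 8 cm; v ends 9 cm/s.
1–4 s: v starts 9 cm/s; Δx = 9·3 + ½·7·3² = 58.5 cm; v ends 30 cm/s.
4–7 s: v starts 30 cm/s; Δx = 30·3 + ½·-8·3² = 54 cm; v ends 6 cm/s.
x(7) = 1 + Σ Δx = 121.5 cm.

121.5 cm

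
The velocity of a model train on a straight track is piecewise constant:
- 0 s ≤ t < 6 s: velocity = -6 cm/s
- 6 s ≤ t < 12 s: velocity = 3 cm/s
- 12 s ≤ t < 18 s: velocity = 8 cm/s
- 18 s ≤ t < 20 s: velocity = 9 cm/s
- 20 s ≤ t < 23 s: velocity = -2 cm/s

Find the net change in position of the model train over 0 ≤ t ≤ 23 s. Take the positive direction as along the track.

Net displacement equals the area under the velocity-time graph (areas below the axis count negative).
0–6 s: -6 × 6 = -36 cm
6–12 s: 3 × 6 = 18 cm
12–18 s: 8 × 6 = 48 cm
18–20 s: 9 × 2 = 18 cm
20–23 s: -2 × 3 = -6 cm
Net displacement = 42 cm

42 cm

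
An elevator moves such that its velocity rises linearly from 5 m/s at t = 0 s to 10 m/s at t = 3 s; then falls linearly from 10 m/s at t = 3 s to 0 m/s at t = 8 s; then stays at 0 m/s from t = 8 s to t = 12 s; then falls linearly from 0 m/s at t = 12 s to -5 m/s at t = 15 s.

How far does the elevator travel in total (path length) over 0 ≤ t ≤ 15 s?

Total distance travelled is ∫|v| dt — sum the magnitudes of each area piece.
0–3 s: |½(5 + 10)(3)| = 22.5 m
3–8 s: |½(10 + 0)(5)| = 25 m
8–12 s: |0| × 4 = 0 m
12–15 s: |½(0 + -5)(3)| = 7.5 m
Total distance = 55 m

55 m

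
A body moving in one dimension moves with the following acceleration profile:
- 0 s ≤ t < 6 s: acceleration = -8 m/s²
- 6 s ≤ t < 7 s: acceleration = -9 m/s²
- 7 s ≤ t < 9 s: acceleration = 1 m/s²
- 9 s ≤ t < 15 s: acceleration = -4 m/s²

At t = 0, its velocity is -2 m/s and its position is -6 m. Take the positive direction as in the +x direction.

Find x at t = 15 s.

-746.5 m

On each constant-a segment, Δv = aΔt and Δx = v₀Δt + ½aΔt²; chain segment to segment.
0–6 s: v starts -2 m/s; Δx = -2·6 + ½·-8·6² = -156 m; v ends -50 m/s.
6–7 s: v starts -50 m/s; Δx = -50·1 + ½·-9·1² = -54.5 m; v ends -59 m/s.
7–9 s: v starts -59 m/s; Δx = -59·2 + ½·1·2² = -116 m; v ends -57 m/s.
9–15 s: v starts -57 m/s; Δx = -57·6 + ½·-4·6² = -414 m; v ends -81 m/s.
x(15) = -6 + Σ Δx = -746.5 m.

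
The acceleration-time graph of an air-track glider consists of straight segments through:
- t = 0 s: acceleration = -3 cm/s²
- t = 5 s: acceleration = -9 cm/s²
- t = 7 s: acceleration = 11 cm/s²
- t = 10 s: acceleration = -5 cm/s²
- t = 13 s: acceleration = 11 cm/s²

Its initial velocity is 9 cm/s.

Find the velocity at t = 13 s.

Δv equals the area under the a-t graph; then v = v₀ + Δv.
0–5 s: ½(-3 + -9)(5) = -30 cm/s
5–7 s: ½(-9 + 11)(2) = 2 cm/s
7–10 s: ½(11 + -5)(3) = 9 cm/s
10–13 s: ½(-5 + 11)(3) = 9 cm/s
Δv = -10 cm/s, so v(13) = 9 + (-10) = -1 cm/s.

-1 cm/s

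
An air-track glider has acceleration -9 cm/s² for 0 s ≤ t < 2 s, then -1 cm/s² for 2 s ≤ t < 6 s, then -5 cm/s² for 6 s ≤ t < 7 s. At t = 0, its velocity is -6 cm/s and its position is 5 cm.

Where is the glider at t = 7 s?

On each constant-a segment, Δv = aΔt and Δx = v₀Δt + ½aΔt²; chain segment to segment.
0–2 s: v starts -6 cm/s; Δx = -6·2 + ½·-9·2² = -30 cm; v ends -24 cm/s.
2–6 s: v starts -24 cm/s; Δx = -24·4 + ½·-1·4² = -104 cm; v ends -28 cm/s.
6–7 s: v starts -28 cm/s; Δx = -28·1 + ½·-5·1² = -30.5 cm; v ends -33 cm/s.
x(7) = 5 + Σ Δx = -159.5 cm.

-159.5 cm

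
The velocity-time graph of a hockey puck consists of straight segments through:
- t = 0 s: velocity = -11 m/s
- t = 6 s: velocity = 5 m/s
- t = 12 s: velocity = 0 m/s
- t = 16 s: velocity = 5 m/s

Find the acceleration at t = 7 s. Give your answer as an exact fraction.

-5/6 m/s²

Acceleration is the slope of the v-t graph on 6–12 s: (0 − 5)/(12 − 6) = -5/6 m/s².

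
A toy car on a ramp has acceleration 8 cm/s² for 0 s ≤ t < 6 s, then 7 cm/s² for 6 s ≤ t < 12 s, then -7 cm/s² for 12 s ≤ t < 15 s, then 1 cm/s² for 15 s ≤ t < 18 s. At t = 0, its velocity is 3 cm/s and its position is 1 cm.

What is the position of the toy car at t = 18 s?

1063 cm

On each constant-a segment, Δv = aΔt and Δx = v₀Δt + ½aΔt²; chain segment to segment.
0–6 s: v starts 3 cm/s; Δx = 3·6 + ½·8·6² = 162 cm; v ends 51 cm/s.
6–12 s: v starts 51 cm/s; Δx = 51·6 + ½·7·6² = 432 cm; v ends 93 cm/s.
12–15 s: v starts 93 cm/s; Δx = 93·3 + ½·-7·3² = 247.5 cm; v ends 72 cm/s.
15–18 s: v starts 72 cm/s; Δx = 72·3 + ½·1·3² = 220.5 cm; v ends 75 cm/s.
x(18) = 1 + Σ Δx = 1063 cm.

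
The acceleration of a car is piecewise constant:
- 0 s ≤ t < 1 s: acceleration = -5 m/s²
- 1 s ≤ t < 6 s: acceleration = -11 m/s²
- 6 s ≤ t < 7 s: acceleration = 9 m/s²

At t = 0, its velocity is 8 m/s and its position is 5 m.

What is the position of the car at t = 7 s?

On each constant-a segment, Δv = aΔt and Δx = v₀Δt + ½aΔt²; chain segment to segment.
0–1 s: v starts 8 m/s; Δx = 8·1 + ½·-5·1² = 5.5 m; v ends 3 m/s.
1–6 s: v starts 3 m/s; Δx = 3·5 + ½·-11·5² = -122.5 m; v ends -52 m/s.
6–7 s: v starts -52 m/s; Δx = -52·1 + ½·9·1² = -47.5 m; v ends -43 m/s.
x(7) = 5 + Σ Δx = -159.5 m.

-159.5 m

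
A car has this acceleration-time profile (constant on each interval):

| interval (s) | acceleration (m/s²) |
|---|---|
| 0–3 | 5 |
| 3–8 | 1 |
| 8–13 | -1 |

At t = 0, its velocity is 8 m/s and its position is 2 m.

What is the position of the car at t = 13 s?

303.5 m

On each constant-a segment, Δv = aΔt and Δx = v₀Δt + ½aΔt²; chain segment to segment.
0–3 s: v starts 8 m/s; Δx = 8·3 + ½·5·3² = 46.5 m; v ends 23 m/s.
3–8 s: v starts 23 m/s; Δx = 23·5 + ½·1·5² = 127.5 m; v ends 28 m/s.
8–13 s: v starts 28 m/s; Δx = 28·5 + ½·-1·5² = 127.5 m; v ends 23 m/s.
x(13) = 2 + Σ Δx = 303.5 m.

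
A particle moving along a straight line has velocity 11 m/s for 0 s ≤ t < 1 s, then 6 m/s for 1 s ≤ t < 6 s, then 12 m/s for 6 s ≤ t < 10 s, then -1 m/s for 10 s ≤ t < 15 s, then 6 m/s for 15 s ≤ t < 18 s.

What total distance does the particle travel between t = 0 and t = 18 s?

112 m

Distance (not displacement) is the total path length: add the absolute areas under v-t.
0–1 s: |11| × 1 = 11 m
1–6 s: |6| × 5 = 30 m
6–10 s: |12| × 4 = 48 m
10–15 s: |-1| × 5 = 5 m
15–18 s: |6| × 3 = 18 m
Total distance = 112 m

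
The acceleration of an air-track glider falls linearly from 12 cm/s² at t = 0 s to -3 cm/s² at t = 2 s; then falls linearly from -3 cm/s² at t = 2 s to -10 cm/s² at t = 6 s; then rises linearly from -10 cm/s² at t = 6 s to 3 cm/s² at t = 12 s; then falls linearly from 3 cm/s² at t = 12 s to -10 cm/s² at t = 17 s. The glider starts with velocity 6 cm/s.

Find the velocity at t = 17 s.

Δv equals the area under the a-t graph; then v = v₀ + Δv.
0–2 s: ½(12 + -3)(2) = 9 cm/s
2–6 s: ½(-3 + -10)(4) = -26 cm/s
6–12 s: ½(-10 + 3)(6) = -21 cm/s
12–17 s: ½(3 + -10)(5) = -17.5 cm/s
Δv = -55.5 cm/s, so v(17) = 6 + (-55.5) = -49.5 cm/s.

-49.5 cm/s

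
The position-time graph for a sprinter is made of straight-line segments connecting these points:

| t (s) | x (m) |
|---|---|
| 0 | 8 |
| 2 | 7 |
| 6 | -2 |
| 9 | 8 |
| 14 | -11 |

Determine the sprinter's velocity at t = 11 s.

-3.8 m/s

Velocity is the slope of the x-t graph on 9–14 s: (-11 − 8)/(14 − 9) = -3.8 m/s.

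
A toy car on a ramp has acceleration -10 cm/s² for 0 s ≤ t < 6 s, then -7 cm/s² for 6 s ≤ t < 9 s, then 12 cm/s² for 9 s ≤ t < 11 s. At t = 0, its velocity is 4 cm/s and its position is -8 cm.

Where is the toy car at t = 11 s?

On each constant-a segment, Δv = aΔt and Δx = v₀Δt + ½aΔt²; chain segment to segment.
0–6 s: v starts 4 cm/s; Δx = 4·6 + ½·-10·6² = -156 cm; v ends -56 cm/s.
6–9 s: v starts -56 cm/s; Δx = -56·3 + ½·-7·3² = -199.5 cm; v ends -77 cm/s.
9–11 s: v starts -77 cm/s; Δx = -77·2 + ½·12·2² = -130 cm; v ends -53 cm/s.
x(11) = -8 + Σ Δx = -493.5 cm.

-493.5 cm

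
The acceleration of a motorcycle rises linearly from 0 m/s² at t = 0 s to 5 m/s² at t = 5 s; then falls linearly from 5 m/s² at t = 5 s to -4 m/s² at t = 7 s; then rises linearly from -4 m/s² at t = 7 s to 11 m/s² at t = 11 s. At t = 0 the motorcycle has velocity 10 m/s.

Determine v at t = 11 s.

37.5 m/s

Δv equals the area under the a-t graph; then v = v₀ + Δv.
0–5 s: ½(0 + 5)(5) = 12.5 m/s
5–7 s: ½(5 + -4)(2) = 1 m/s
7–11 s: ½(-4 + 11)(4) = 14 m/s
Δv = 27.5 m/s, so v(11) = 10 + (27.5) = 37.5 m/s.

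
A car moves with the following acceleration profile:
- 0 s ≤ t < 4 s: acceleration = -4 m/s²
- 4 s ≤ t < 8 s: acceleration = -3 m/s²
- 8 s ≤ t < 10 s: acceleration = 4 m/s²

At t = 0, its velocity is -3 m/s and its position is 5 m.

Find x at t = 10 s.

-193 m

On each constant-a segment, Δv = aΔt and Δx = v₀Δt + ½aΔt²; chain segment to segment.
0–4 s: v starts -3 m/s; Δx = -3·4 + ½·-4·4² = -44 m; v ends -19 m/s.
4–8 s: v starts -19 m/s; Δx = -19·4 + ½·-3·4² = -100 m; v ends -31 m/s.
8–10 s: v starts -31 m/s; Δx = -31·2 + ½·4·2² = -54 m; v ends -23 m/s.
x(10) = 5 + Σ Δx = -193 m.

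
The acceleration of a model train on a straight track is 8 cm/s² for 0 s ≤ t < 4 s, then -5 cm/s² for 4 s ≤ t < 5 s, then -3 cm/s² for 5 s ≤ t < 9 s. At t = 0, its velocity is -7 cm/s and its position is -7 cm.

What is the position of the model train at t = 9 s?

107.5 cm

On each constant-a segment, Δv = aΔt and Δx = v₀Δt + ½aΔt²; chain segment to segment.
0–4 s: v starts -7 cm/s; Δx = -7·4 + ½·8·4² = 36 cm; v ends 25 cm/s.
4–5 s: v starts 25 cm/s; Δx = 25·1 + ½·-5·1² = 22.5 cm; v ends 20 cm/s.
5–9 s: v starts 20 cm/s; Δx = 20·4 + ½·-3·4² = 56 cm; v ends 8 cm/s.
x(9) = -7 + Σ Δx = 107.5 cm.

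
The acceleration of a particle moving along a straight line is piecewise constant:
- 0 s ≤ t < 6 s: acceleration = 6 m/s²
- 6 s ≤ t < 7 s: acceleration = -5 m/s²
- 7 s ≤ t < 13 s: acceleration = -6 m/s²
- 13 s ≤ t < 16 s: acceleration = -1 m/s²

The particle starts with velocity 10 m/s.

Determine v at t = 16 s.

Δv equals the area under the a-t graph; then v = v₀ + Δv.
0–6 s: 6 × 6 = 36 m/s
6–7 s: -5 × 1 = -5 m/s
7–13 s: -6 × 6 = -36 m/s
13–16 s: -1 × 3 = -3 m/s
Δv = -8 m/s, so v(16) = 10 + (-8) = 2 m/s.

2 m/s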